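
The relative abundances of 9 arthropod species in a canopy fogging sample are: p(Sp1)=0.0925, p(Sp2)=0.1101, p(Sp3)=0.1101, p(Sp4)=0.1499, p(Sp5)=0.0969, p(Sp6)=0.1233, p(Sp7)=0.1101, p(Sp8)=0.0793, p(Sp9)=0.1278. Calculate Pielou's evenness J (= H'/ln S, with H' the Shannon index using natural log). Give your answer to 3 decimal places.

H' = −Σ pᵢ ln pᵢ = −((-0.22020) + (-0.24292) + (-0.24292) + (-0.28448) + (-0.22617) + (-0.25808) + (-0.24292) + (-0.20099) + (-0.26292)) = 2.18161 (working shown to 5 dp, full precision carried).
With S = 9 species, ln S = 2.19722, so J = 2.18161/2.19722 = 0.99289, i.e. 0.993 to 3 decimal places.

0.993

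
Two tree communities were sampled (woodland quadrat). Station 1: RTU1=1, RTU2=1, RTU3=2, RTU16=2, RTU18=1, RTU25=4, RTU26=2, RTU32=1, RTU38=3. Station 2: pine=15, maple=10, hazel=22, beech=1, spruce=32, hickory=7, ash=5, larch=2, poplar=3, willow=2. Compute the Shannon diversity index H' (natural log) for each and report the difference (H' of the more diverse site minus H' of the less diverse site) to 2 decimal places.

0.20

Station 1: N=17, proportions 0.0588, 0.0588, 0.1176, 0.1176, 0.0588, 0.2353, 0.1176, 0.0588, 0.1765, giving H' = 2.0685 (working shown to 4 dp, full precision carried).
Station 2: N=99, proportions 0.1515, 0.101, 0.2222, 0.0101, 0.3232, 0.0707, 0.0505, 0.0202, 0.0303, 0.0202, giving H' = 1.8649.
Difference = |2.0685 − 1.8649| = 0.2036, i.e. 0.20 to 2 decimal places.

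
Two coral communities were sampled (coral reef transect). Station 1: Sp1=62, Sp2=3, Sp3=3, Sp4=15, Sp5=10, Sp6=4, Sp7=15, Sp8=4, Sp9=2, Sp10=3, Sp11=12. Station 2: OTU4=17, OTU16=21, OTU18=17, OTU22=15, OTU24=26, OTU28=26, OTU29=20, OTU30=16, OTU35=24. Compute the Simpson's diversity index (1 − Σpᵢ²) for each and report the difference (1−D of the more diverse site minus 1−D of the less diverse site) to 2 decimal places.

Station 1: N=133, proportions 0.4662, 0.0226, 0.0226, 0.1128, 0.0752, 0.0301, 0.1128, 0.0301, 0.015, 0.0226, 0.0902, giving 1−D = 0.7399 (working shown to 4 dp, full precision carried).
Station 2: N=182, proportions 0.0934, 0.1154, 0.0934, 0.0824, 0.1429, 0.1429, 0.1099, 0.0879, 0.1319, giving 1−D = 0.8844.
Difference = |0.7399 − 0.8844| = 0.1445, i.e. 0.14 to 2 decimal places.

0.14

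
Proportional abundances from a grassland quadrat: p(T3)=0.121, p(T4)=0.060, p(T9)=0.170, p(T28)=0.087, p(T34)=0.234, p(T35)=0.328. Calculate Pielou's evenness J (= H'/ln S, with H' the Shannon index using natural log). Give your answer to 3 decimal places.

0.917

H' = −Σ pᵢ ln pᵢ = −((-0.25555) + (-0.16880) + (-0.30123) + (-0.21244) + (-0.33987) + (-0.36564)) = 1.64353 (working shown to 5 dp, full precision carried).
With S = 6 species, ln S = 1.79176, so J = 1.64353/1.79176 = 0.91727, i.e. 0.917 to 3 decimal places.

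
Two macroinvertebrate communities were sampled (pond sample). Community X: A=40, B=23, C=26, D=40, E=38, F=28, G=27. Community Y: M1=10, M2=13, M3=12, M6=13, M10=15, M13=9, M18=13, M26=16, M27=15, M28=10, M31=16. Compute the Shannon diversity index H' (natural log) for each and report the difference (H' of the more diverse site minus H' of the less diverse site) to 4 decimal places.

Community X: N=222, proportions 0.1801802, 0.1036036, 0.1171171, 0.1801802, 0.1711712, 0.1261261, 0.1216216, giving H' = 1.9231511 (working shown to 7 dp, full precision carried).
Community Y: N=142, proportions 0.0704225, 0.0915493, 0.084507, 0.0915493, 0.1056338, 0.0633803, 0.0915493, 0.1126761, 0.1056338, 0.0704225, 0.1126761, giving H' = 2.3808765.
Difference = |1.9231511 − 2.3808765| = 0.4577254, i.e. 0.4577 to 4 decimal places.

0.4577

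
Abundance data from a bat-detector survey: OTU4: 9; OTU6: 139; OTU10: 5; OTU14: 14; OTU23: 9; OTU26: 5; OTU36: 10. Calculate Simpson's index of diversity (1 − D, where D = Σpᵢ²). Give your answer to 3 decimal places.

Total N = 9+139+5+14+9+5+10 = 191, so the proportions are 0.04712, 0.72775, 0.02618, 0.0733, 0.04712, 0.02618, 0.05236 (working shown to 5 dp, full precision carried).
D = 0.04712² + 0.72775² + 0.02618² + 0.0733² + 0.04712² + 0.02618² + 0.05236² = 0.00222 + 0.52962 + 0.00069 + 0.00537 + 0.00222 + 0.00069 + 0.00274 = 0.54354.
So 1 − D = 0.45646, i.e. 0.456 to 3 decimal places.

0.456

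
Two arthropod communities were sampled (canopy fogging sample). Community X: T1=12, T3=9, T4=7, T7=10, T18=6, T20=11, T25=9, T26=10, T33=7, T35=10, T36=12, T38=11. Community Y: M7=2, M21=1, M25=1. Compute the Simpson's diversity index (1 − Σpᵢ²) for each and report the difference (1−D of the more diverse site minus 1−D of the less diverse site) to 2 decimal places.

0.29

Community X: N=114, proportions 0.1053, 0.0789, 0.0614, 0.0877, 0.0526, 0.0965, 0.0789, 0.0877, 0.0614, 0.0877, 0.1053, 0.0965, giving 1−D = 0.9134 (working shown to 4 dp, full precision carried).
Community Y: N=4, proportions 0.5, 0.25, 0.25, giving 1−D = 0.6250.
Difference = |0.9134 − 0.6250| = 0.2884, i.e. 0.29 to 2 decimal places.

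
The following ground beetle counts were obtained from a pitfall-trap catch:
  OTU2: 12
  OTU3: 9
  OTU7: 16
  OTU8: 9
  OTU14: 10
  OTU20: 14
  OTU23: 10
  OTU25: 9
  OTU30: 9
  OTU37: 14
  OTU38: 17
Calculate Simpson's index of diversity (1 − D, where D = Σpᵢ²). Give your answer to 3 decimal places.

0.904

Total N = 12+9+16+9+10+14+10+9+9+14+17 = 129, so the proportions are 0.09302, 0.06977, 0.12403, 0.06977, 0.07752, 0.10853, 0.07752, 0.06977, 0.06977, 0.10853, 0.13178 (working shown to 5 dp, full precision carried).
D = 0.09302² + 0.06977² + 0.12403² + 0.06977² + 0.07752² + 0.10853² + 0.07752² + 0.06977² + 0.06977² + 0.10853² + 0.13178² = 0.00865 + 0.00487 + 0.01538 + 0.00487 + 0.00601 + 0.01178 + 0.00601 + 0.00487 + 0.00487 + 0.01178 + 0.01737 = 0.09645.
So 1 − D = 0.90355, i.e. 0.904 to 3 decimal places.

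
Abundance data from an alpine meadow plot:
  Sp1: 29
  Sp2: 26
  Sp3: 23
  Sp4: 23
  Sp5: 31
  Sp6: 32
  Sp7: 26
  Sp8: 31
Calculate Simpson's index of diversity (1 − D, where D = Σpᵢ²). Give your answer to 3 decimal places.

0.873

Total N = 29+26+23+23+31+32+26+31 = 221, so the proportions are 0.13122, 0.11765, 0.10407, 0.10407, 0.14027, 0.1448, 0.11765, 0.14027 (working shown to 5 dp, full precision carried).
D = 0.13122² + 0.11765² + 0.10407² + 0.10407² + 0.14027² + 0.1448² + 0.11765² + 0.14027² = 0.01722 + 0.01384 + 0.01083 + 0.01083 + 0.01968 + 0.02097 + 0.01384 + 0.01968 = 0.12688.
So 1 − D = 0.87312, i.e. 0.873 to 3 decimal places.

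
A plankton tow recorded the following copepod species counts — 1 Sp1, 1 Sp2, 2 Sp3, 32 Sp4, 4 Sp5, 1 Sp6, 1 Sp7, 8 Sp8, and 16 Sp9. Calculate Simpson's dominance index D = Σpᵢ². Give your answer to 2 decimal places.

0.31

Total N = 1+1+2+32+4+1+1+8+16 = 66, so the proportions are 0.0152, 0.0152, 0.0303, 0.4848, 0.0606, 0.0152, 0.0152, 0.1212, 0.2424 (working shown to 4 dp, full precision carried).
D = 0.0152² + 0.0152² + 0.0303² + 0.4848² + 0.0606² + 0.0152² + 0.0152² + 0.1212² + 0.2424² = 0.0002 + 0.0002 + 0.0009 + 0.2351 + 0.0037 + 0.0002 + 0.0002 + 0.0147 + 0.0588 = 0.3140.
To 2 decimal places, D = 0.31.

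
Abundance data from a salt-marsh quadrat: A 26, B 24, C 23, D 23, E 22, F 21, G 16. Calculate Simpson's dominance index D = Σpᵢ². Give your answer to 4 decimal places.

0.1453

Total N = 26+24+23+23+22+21+16 = 155, so the proportions are 0.167742, 0.154839, 0.148387, 0.148387, 0.141935, 0.135484, 0.103226 (working shown to 6 dp, full precision carried).
D = 0.167742² + 0.154839² + 0.148387² + 0.148387² + 0.141935² + 0.135484² + 0.103226² = 0.028137 + 0.023975 + 0.022019 + 0.022019 + 0.020146 + 0.018356 + 0.010656 = 0.145307.
To 4 decimal places, D = 0.1453.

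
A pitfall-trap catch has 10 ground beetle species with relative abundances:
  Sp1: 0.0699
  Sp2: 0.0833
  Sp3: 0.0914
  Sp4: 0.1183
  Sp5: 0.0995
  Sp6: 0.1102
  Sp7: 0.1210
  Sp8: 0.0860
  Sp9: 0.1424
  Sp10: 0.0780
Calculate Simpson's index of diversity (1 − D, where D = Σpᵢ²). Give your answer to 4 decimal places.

0.8954

D = 0.0699² + 0.0833² + 0.0914² + 0.1183² + 0.0995² + 0.1102² + 0.121² + 0.086² + 0.1424² + 0.078² = 0.004886 + 0.006939 + 0.008354 + 0.013995 + 0.009900 + 0.012144 + 0.014641 + 0.007396 + 0.020278 + 0.006084 = 0.104617 (working shown to 6 dp, full precision carried).
So 1 − D = 0.895383, i.e. 0.8954 to 4 decimal places.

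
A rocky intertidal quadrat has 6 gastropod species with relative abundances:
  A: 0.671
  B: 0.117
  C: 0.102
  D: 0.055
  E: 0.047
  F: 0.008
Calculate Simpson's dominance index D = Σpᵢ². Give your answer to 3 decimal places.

0.480

D = 0.671² + 0.117² + 0.102² + 0.055² + 0.047² + 0.008² = 0.45024 + 0.01369 + 0.01040 + 0.00302 + 0.00221 + 0.00006 = 0.47963 (working shown to 5 dp, full precision carried).
To 3 decimal places, D = 0.480.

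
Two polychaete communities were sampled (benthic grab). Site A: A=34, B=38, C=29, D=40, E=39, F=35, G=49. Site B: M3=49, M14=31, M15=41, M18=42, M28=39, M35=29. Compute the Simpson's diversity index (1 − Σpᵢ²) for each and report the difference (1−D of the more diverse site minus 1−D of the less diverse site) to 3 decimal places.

Site A: N=264, proportions 0.12879, 0.14394, 0.10985, 0.15152, 0.14773, 0.13258, 0.18561, giving 1−D = 0.85382 (working shown to 5 dp, full precision carried).
Site B: N=231, proportions 0.21212, 0.1342, 0.17749, 0.18182, 0.16883, 0.12554, giving 1−D = 0.82817.
Difference = |0.85382 − 0.82817| = 0.02565, i.e. 0.026 to 3 decimal places.

0.026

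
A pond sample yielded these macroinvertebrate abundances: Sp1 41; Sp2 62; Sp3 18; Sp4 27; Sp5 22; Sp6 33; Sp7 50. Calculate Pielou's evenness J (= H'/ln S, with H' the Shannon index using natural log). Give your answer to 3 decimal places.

Total N = 41+62+18+27+22+33+50 = 253, so the proportions are 0.16206, 0.24506, 0.07115, 0.10672, 0.08696, 0.13043, 0.19763 (working shown to 5 dp, full precision carried).
H' = −Σ pᵢ ln pᵢ = −((-0.29491) + (-0.34462) + (-0.18804) + (-0.23879) + (-0.21238) + (-0.26568) + (-0.32043)) = 1.86484.
With S = 7 species, ln S = 1.94591, so J = 1.86484/1.94591 = 0.95834, i.e. 0.958 to 3 decimal places.

0.958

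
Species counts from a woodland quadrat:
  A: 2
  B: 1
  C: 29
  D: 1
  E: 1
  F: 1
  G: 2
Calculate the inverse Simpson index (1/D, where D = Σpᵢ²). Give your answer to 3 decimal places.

1.605

Total N = 2+1+29+1+1+1+2 = 37, so the proportions are 0.054054, 0.027027, 0.783784, 0.027027, 0.027027, 0.027027, 0.054054 (working shown to 6 dp, full precision carried).
D = 0.054054² + 0.027027² + 0.783784² + 0.027027² + 0.027027² + 0.027027² + 0.054054² = 0.002922 + 0.000730 + 0.614317 + 0.000730 + 0.000730 + 0.000730 + 0.002922 = 0.623083.
So 1/D = 1.60492, i.e. 1.605 to 3 decimal places.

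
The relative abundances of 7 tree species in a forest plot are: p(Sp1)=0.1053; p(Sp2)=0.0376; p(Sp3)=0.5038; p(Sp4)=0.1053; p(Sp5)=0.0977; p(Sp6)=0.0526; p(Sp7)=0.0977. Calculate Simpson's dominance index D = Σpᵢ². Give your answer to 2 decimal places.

D = 0.1053² + 0.0376² + 0.5038² + 0.1053² + 0.0977² + 0.0526² + 0.0977² = 0.0111 + 0.0014 + 0.2538 + 0.0111 + 0.0095 + 0.0028 + 0.0095 = 0.2993 (working shown to 4 dp, full precision carried).
To 2 decimal places, D = 0.30.

0.30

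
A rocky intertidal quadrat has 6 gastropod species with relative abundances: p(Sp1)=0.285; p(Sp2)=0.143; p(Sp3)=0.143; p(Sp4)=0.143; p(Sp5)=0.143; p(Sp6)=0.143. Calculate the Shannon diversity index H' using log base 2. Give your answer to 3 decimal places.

Each pᵢ log₂ pᵢ term (working shown to 5 dp, full precision carried): 0.285×(-1.81097)=-0.51613, 0.143×(-2.80591)=-0.40125, 0.143×(-2.80591)=-0.40125, 0.143×(-2.80591)=-0.40125, 0.143×(-2.80591)=-0.40125, 0.143×(-2.80591)=-0.40125.
Sum = -2.52235, so H' = 2.522.

2.522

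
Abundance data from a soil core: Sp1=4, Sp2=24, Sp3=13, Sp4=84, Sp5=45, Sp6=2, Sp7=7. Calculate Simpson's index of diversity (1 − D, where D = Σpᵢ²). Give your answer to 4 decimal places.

Total N = 4+24+13+84+45+2+7 = 179, so the proportions are 0.022346, 0.134078, 0.072626, 0.469274, 0.251397, 0.011173, 0.039106 (working shown to 6 dp, full precision carried).
D = 0.022346² + 0.134078² + 0.072626² + 0.469274² + 0.251397² + 0.011173² + 0.039106² = 0.000499 + 0.017977 + 0.005274 + 0.220218 + 0.063200 + 0.000125 + 0.001529 = 0.308823.
So 1 − D = 0.691177, i.e. 0.6912 to 4 decimal places.

0.6912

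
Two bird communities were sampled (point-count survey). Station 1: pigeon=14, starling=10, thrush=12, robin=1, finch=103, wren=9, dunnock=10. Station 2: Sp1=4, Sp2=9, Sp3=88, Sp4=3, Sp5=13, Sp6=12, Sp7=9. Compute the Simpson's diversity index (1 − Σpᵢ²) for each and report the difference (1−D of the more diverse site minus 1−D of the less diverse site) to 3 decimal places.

0.011

Station 1: N=159, proportions 0.08805031, 0.06289308, 0.0754717, 0.00628931, 0.64779874, 0.05660377, 0.06289308, giving 1−D = 0.55575333 (working shown to 8 dp, full precision carried).
Station 2: N=138, proportions 0.02898551, 0.06521739, 0.63768116, 0.02173913, 0.0942029, 0.08695652, 0.06521739, giving 1−D = 0.56710775.
Difference = |0.55575333 − 0.56710775| = 0.01135442, i.e. 0.011 to 3 decimal places.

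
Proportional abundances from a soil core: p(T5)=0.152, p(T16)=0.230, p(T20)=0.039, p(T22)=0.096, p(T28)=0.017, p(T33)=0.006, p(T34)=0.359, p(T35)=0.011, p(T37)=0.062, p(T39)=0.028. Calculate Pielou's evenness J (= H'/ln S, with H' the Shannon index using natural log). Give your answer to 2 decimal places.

H' = −Σ pᵢ ln pᵢ = −((-0.2863) + (-0.3380) + (-0.1265) + (-0.2250) + (-0.0693) + (-0.0307) + (-0.3678) + (-0.0496) + (-0.1724) + (-0.1001)) = 1.7657 (working shown to 4 dp, full precision carried).
With S = 10 species, ln S = 2.3026, so J = 1.7657/2.3026 = 0.7668, i.e. 0.77 to 2 decimal places.

0.77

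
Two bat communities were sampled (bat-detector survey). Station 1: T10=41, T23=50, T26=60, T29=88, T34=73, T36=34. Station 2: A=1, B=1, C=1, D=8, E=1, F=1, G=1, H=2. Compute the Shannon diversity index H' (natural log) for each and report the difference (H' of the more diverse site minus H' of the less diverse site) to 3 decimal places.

Station 1: N=346, proportions 0.1185, 0.14451, 0.17341, 0.25434, 0.21098, 0.09827, giving H' = 1.74059 (working shown to 5 dp, full precision carried).
Station 2: N=16, proportions 0.0625, 0.0625, 0.0625, 0.5, 0.0625, 0.0625, 0.0625, 0.125, giving H' = 1.64622.
Difference = |1.74059 − 1.64622| = 0.09437, i.e. 0.094 to 3 decimal places.

0.094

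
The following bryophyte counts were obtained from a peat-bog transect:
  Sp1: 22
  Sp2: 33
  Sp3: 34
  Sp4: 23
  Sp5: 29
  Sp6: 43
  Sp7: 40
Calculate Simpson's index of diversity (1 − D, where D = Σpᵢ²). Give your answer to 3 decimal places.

0.850

Total N = 22+33+34+23+29+43+40 = 224, so the proportions are 0.09821, 0.14732, 0.15179, 0.10268, 0.12946, 0.19196, 0.17857 (working shown to 5 dp, full precision carried).
D = 0.09821² + 0.14732² + 0.15179² + 0.10268² + 0.12946² + 0.19196² + 0.17857² = 0.00965 + 0.02170 + 0.02304 + 0.01054 + 0.01676 + 0.03685 + 0.03189 = 0.15043.
So 1 − D = 0.84957, i.e. 0.850 to 3 decimal places.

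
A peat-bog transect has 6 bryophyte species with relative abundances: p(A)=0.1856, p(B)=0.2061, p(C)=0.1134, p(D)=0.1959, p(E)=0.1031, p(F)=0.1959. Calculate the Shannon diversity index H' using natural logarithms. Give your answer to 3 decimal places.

1.758

Each pᵢ ln pᵢ term (working shown to 5 dp, full precision carried): 0.1856×(-1.68416)=-0.31258, 0.2061×(-1.57939)=-0.32551, 0.1134×(-2.17683)=-0.24685, 0.1959×(-1.63015)=-0.31935, 0.1031×(-2.27206)=-0.23425, 0.1959×(-1.63015)=-0.31935.
Sum = -1.75789, so H' = 1.758.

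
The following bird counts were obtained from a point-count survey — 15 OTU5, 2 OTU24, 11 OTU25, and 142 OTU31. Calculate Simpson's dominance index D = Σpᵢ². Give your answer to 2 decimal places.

Total N = 15+2+11+142 = 170, so the proportions are 0.0882, 0.0118, 0.0647, 0.8353 (working shown to 4 dp, full precision carried).
D = 0.0882² + 0.0118² + 0.0647² + 0.8353² = 0.0078 + 0.0001 + 0.0042 + 0.6977 = 0.7098.
To 2 decimal places, D = 0.71.

0.71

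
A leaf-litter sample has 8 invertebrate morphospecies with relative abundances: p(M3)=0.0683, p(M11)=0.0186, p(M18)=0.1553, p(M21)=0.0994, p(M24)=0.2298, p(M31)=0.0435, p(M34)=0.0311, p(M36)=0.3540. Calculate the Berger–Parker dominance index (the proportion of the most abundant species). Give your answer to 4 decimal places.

The largest proportion is 0.354, i.e. d = 0.3540 to 4 decimal places.

0.3540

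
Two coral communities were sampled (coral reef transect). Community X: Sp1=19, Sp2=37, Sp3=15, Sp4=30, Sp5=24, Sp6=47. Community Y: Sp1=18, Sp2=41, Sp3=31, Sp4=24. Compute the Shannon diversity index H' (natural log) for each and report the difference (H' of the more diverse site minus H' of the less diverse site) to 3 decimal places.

0.379

Community X: N=172, proportions 0.110465, 0.215116, 0.087209, 0.174419, 0.139535, 0.273256, giving H' = 1.720546 (working shown to 6 dp, full precision carried).
Community Y: N=114, proportions 0.157895, 0.359649, 0.27193, 0.210526, giving H' = 1.341374.
Difference = |1.720546 − 1.341374| = 0.379172, i.e. 0.379 to 3 decimal places.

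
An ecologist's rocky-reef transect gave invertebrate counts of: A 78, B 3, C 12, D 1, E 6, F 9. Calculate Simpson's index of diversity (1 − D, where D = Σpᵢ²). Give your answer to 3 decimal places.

0.465

Total N = 78+3+12+1+6+9 = 109, so the proportions are 0.7156, 0.02752, 0.11009, 0.00917, 0.05505, 0.08257 (working shown to 5 dp, full precision carried).
D = 0.7156² + 0.02752² + 0.11009² + 0.00917² + 0.05505² + 0.08257² = 0.51208 + 0.00076 + 0.01212 + 0.00008 + 0.00303 + 0.00682 = 0.53489.
So 1 − D = 0.46511, i.e. 0.465 to 3 decimal places.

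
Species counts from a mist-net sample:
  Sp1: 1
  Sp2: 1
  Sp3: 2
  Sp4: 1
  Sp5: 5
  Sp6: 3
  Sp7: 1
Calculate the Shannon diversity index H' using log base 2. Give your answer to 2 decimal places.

2.50

Total N = 1+1+2+1+5+3+1 = 14, so the proportions are 0.0714, 0.0714, 0.1429, 0.0714, 0.3571, 0.2143, 0.0714 (working shown to 4 dp, full precision carried).
Each pᵢ log₂ pᵢ term: 0.0714×(-3.8074)=-0.2720, 0.0714×(-3.8074)=-0.2720, 0.1429×(-2.8074)=-0.4011, 0.0714×(-3.8074)=-0.2720, 0.3571×(-1.4854)=-0.5305, 0.2143×(-2.2224)=-0.4762, 0.0714×(-3.8074)=-0.2720.
Sum = -2.4956, so H' = 2.50.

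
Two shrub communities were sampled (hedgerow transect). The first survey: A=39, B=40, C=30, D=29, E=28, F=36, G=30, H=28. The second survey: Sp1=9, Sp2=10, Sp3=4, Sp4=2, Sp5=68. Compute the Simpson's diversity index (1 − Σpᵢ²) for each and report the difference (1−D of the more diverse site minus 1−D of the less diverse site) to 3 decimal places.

The first survey: N=260, proportions 0.15, 0.153846, 0.115385, 0.111538, 0.107692, 0.138462, 0.115385, 0.107692, giving 1−D = 0.872396 (working shown to 6 dp, full precision carried).
The second survey: N=93, proportions 0.096774, 0.107527, 0.043011, 0.021505, 0.731183, giving 1−D = 0.442132.
Difference = |0.872396 − 0.442132| = 0.430264, i.e. 0.430 to 3 decimal places.

0.430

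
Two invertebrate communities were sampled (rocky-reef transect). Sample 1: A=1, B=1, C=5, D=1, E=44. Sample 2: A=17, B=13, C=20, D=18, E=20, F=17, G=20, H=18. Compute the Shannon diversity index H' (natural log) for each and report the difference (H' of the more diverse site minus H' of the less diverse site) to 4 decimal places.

Sample 1: N=52, proportions 0.01923077, 0.01923077, 0.09615385, 0.01923077, 0.84615385, giving H' = 0.59448346 (working shown to 8 dp, full precision carried).
Sample 2: N=143, proportions 0.11888112, 0.09090909, 0.13986014, 0.12587413, 0.13986014, 0.11888112, 0.13986014, 0.12587413, giving H' = 2.07143963.
Difference = |0.59448346 − 2.07143963| = 1.47695617, i.e. 1.4770 to 4 decimal places.

1.4770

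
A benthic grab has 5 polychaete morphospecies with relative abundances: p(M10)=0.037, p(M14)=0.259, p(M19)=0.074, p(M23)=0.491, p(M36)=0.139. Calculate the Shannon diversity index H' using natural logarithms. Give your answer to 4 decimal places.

1.2881

Each pᵢ ln pᵢ term (working shown to 6 dp, full precision carried): 0.037×(-3.296837)=-0.121983, 0.259×(-1.350927)=-0.349890, 0.074×(-2.603690)=-0.192673, 0.491×(-0.711311)=-0.349254, 0.139×(-1.973281)=-0.274286.
Sum = -1.288086, so H' = 1.2881.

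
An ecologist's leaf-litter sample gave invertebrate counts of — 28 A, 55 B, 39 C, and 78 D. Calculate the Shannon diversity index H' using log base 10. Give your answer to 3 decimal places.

Total N = 28+55+39+78 = 200, so the proportions are 0.14, 0.275, 0.195, 0.39 (working shown to 5 dp, full precision carried).
Each pᵢ log₁₀ pᵢ term: 0.14×(-0.85387)=-0.11954, 0.275×(-0.56067)=-0.15418, 0.195×(-0.70997)=-0.13844, 0.39×(-0.40894)=-0.15948.
Sum = -0.57165, so H' = 0.572.

0.572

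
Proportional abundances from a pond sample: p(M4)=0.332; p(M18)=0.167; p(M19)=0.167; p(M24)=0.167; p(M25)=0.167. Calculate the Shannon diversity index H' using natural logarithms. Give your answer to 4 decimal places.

Each pᵢ ln pᵢ term (working shown to 6 dp, full precision carried): 0.332×(-1.102620)=-0.366070, 0.167×(-1.789761)=-0.298890, 0.167×(-1.789761)=-0.298890, 0.167×(-1.789761)=-0.298890, 0.167×(-1.789761)=-0.298890.
Sum = -1.561631, so H' = 1.5616.

1.5616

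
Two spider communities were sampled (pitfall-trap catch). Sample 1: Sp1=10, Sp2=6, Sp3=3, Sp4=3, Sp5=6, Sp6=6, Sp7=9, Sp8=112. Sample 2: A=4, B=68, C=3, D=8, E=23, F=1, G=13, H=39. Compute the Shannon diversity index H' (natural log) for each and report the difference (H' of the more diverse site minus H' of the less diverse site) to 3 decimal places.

0.435

Sample 1: N=155, proportions 0.06452, 0.03871, 0.01935, 0.01935, 0.03871, 0.03871, 0.05806, 0.72258, giving H' = 1.10719 (working shown to 5 dp, full precision carried).
Sample 2: N=159, proportions 0.02516, 0.42767, 0.01887, 0.05031, 0.14465, 0.00629, 0.08176, 0.24528, giving H' = 1.54222.
Difference = |1.10719 − 1.54222| = 0.43503, i.e. 0.435 to 3 decimal places.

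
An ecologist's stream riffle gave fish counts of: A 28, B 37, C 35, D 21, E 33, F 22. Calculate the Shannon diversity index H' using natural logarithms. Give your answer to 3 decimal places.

Total N = 28+37+35+21+33+22 = 176, so the proportions are 0.15909, 0.21023, 0.19886, 0.11932, 0.1875, 0.125 (working shown to 5 dp, full precision carried).
Each pᵢ ln pᵢ term: 0.15909×(-1.83828)=-0.29245, 0.21023×(-1.55957)=-0.32786, 0.19886×(-1.61514)=-0.32119, 0.11932×(-2.12596)=-0.25367, 0.1875×(-1.67398)=-0.31387, 0.125×(-2.07944)=-0.25993.
Sum = -1.76898, so H' = 1.769.

1.769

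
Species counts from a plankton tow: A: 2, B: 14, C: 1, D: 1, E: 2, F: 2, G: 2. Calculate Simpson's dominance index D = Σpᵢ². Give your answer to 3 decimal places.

0.372

Total N = 2+14+1+1+2+2+2 = 24, so the proportions are 0.08333, 0.58333, 0.04167, 0.04167, 0.08333, 0.08333, 0.08333 (working shown to 5 dp, full precision carried).
D = 0.08333² + 0.58333² + 0.04167² + 0.04167² + 0.08333² + 0.08333² + 0.08333² = 0.00694 + 0.34028 + 0.00174 + 0.00174 + 0.00694 + 0.00694 + 0.00694 = 0.37153.
To 3 decimal places, D = 0.372.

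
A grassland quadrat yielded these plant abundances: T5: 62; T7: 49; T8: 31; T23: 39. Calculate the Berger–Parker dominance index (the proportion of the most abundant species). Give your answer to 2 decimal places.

0.34

Total N = 62+49+31+39 = 181, so the proportions are 0.3425, 0.2707, 0.1713, 0.2155 (working shown to 4 dp, full precision carried).
The largest proportion is 0.3425, i.e. d = 0.34 to 2 decimal places.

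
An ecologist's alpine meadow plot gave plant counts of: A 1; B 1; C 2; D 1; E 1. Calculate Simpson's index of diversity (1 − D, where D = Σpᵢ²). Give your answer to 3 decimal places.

0.778

Total N = 1+1+2+1+1 = 6, so the proportions are 0.16667, 0.16667, 0.33333, 0.16667, 0.16667 (working shown to 5 dp, full precision carried).
D = 0.16667² + 0.16667² + 0.33333² + 0.16667² + 0.16667² = 0.02778 + 0.02778 + 0.11111 + 0.02778 + 0.02778 = 0.22222.
So 1 − D = 0.77778, i.e. 0.778 to 3 decimal places.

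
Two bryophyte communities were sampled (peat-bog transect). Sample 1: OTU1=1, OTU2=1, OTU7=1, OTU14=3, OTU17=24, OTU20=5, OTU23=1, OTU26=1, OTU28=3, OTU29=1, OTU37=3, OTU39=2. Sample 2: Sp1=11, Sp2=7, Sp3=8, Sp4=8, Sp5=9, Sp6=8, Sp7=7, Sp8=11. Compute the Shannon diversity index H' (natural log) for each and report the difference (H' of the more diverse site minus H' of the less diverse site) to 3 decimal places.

0.314

Sample 1: N=46, proportions 0.0217391, 0.0217391, 0.0217391, 0.0652174, 0.5217391, 0.1086957, 0.0217391, 0.0217391, 0.0652174, 0.0217391, 0.0652174, 0.0434783, giving H' = 1.7505047 (working shown to 7 dp, full precision carried).
Sample 2: N=69, proportions 0.1594203, 0.1014493, 0.115942, 0.115942, 0.1304348, 0.115942, 0.1014493, 0.1594203, giving H' = 2.0648593.
Difference = |1.7505047 − 2.0648593| = 0.3143546, i.e. 0.314 to 3 decimal places.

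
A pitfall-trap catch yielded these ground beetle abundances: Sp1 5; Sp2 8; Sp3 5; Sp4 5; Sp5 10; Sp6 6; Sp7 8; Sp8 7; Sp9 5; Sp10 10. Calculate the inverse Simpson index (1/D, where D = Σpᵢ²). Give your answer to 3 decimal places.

Total N = 5+8+5+5+10+6+8+7+5+10 = 69, so the proportions are 0.0724638, 0.115942, 0.0724638, 0.0724638, 0.1449275, 0.0869565, 0.115942, 0.1014493, 0.0724638, 0.1449275 (working shown to 7 dp, full precision carried).
D = 0.0724638² + 0.115942² + 0.0724638² + 0.0724638² + 0.1449275² + 0.0869565² + 0.115942² + 0.1014493² + 0.0724638² + 0.1449275² = 0.0052510 + 0.0134426 + 0.0052510 + 0.0052510 + 0.0210040 + 0.0075614 + 0.0134426 + 0.0102920 + 0.0052510 + 0.0210040 = 0.1077505.
So 1/D = 9.28070, i.e. 9.281 to 3 decimal places.

9.281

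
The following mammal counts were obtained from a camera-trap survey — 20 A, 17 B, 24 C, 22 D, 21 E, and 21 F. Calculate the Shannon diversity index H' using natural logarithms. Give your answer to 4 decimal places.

Total N = 20+17+24+22+21+21 = 125, so the proportions are 0.16, 0.136, 0.192, 0.176, 0.168, 0.168 (working shown to 6 dp, full precision carried).
Each pᵢ ln pᵢ term: 0.16×(-1.832581)=-0.293213, 0.136×(-1.995100)=-0.271334, 0.192×(-1.650260)=-0.316850, 0.176×(-1.737271)=-0.305760, 0.168×(-1.783791)=-0.299677, 0.168×(-1.783791)=-0.299677.
Sum = -1.786510, so H' = 1.7865.

1.7865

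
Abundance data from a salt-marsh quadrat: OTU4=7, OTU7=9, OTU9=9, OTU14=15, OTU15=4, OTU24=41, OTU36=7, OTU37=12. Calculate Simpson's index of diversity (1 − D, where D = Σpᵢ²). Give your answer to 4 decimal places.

Total N = 7+9+9+15+4+41+7+12 = 104, so the proportions are 0.067308, 0.086538, 0.086538, 0.144231, 0.038462, 0.394231, 0.067308, 0.115385 (working shown to 6 dp, full precision carried).
D = 0.067308² + 0.086538² + 0.086538² + 0.144231² + 0.038462² + 0.394231² + 0.067308² + 0.115385² = 0.004530 + 0.007489 + 0.007489 + 0.020803 + 0.001479 + 0.155418 + 0.004530 + 0.013314 = 0.215052.
So 1 − D = 0.784948, i.e. 0.7849 to 4 decimal places.

0.7849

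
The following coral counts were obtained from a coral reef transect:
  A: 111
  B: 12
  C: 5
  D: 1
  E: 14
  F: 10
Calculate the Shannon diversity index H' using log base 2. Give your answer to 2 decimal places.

1.41

Total N = 111+12+5+1+14+10 = 153, so the proportions are 0.7255, 0.0784, 0.0327, 0.0065, 0.0915, 0.0654 (working shown to 4 dp, full precision carried).
Each pᵢ log₂ pᵢ term: 0.7255×(-0.4630)=-0.3359, 0.0784×(-3.6724)=-0.2880, 0.0327×(-4.9355)=-0.1613, 0.0065×(-7.2574)=-0.0474, 0.0915×(-3.4500)=-0.3157, 0.0654×(-3.9355)=-0.2572.
Sum = -1.4055, so H' = 1.41.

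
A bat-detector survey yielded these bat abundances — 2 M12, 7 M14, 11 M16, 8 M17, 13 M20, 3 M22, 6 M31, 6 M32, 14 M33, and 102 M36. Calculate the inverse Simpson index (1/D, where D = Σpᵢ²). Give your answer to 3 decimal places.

2.668

Total N = 2+7+11+8+13+3+6+6+14+102 = 172, so the proportions are 0.011628, 0.040698, 0.063953, 0.046512, 0.075581, 0.017442, 0.034884, 0.034884, 0.081395, 0.593023 (working shown to 6 dp, full precision carried).
D = 0.011628² + 0.040698² + 0.063953² + 0.046512² + 0.075581² + 0.017442² + 0.034884² + 0.034884² + 0.081395² + 0.593023² = 0.000135 + 0.001656 + 0.004090 + 0.002163 + 0.005713 + 0.000304 + 0.001217 + 0.001217 + 0.006625 + 0.351677 = 0.374797.
So 1/D = 2.66811, i.e. 2.668 to 3 decimal places.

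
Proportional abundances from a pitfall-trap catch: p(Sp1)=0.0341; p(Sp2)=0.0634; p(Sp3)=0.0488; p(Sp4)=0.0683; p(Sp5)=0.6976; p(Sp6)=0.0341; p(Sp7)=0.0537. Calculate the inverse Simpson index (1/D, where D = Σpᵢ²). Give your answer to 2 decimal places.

D = 0.0341² + 0.0634² + 0.0488² + 0.0683² + 0.6976² + 0.0341² + 0.0537² = 0.00116 + 0.00402 + 0.00238 + 0.00466 + 0.48665 + 0.00116 + 0.00288 = 0.50292 (working shown to 5 dp, full precision carried).
So 1/D = 1.9884, i.e. 1.99 to 2 decimal places.

1.99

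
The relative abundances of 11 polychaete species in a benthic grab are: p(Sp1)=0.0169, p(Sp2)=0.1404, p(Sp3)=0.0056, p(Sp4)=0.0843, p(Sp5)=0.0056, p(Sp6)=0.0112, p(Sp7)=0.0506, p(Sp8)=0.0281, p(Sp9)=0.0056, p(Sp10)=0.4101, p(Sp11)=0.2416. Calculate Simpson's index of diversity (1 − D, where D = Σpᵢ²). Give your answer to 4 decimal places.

0.7428

D = 0.0169² + 0.1404² + 0.0056² + 0.0843² + 0.0056² + 0.0112² + 0.0506² + 0.0281² + 0.0056² + 0.4101² + 0.2416² = 0.000286 + 0.019712 + 0.000031 + 0.007106 + 0.000031 + 0.000125 + 0.002560 + 0.000790 + 0.000031 + 0.168182 + 0.058371 = 0.257226 (working shown to 6 dp, full precision carried).
So 1 − D = 0.742774, i.e. 0.7428 to 4 decimal places.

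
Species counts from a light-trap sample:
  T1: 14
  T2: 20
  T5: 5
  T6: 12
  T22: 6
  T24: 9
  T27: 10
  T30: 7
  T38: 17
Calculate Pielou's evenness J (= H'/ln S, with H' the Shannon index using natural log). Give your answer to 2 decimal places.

0.96

Total N = 14+20+5+12+6+9+10+7+17 = 100, so the proportions are 0.14, 0.2, 0.05, 0.12, 0.06, 0.09, 0.1, 0.07, 0.17 (working shown to 4 dp, full precision carried).
H' = −Σ pᵢ ln pᵢ = −((-0.2753) + (-0.3219) + (-0.1498) + (-0.2544) + (-0.1688) + (-0.2167) + (-0.2303) + (-0.1861) + (-0.3012)) = 2.1045.
With S = 9 species, ln S = 2.1972, so J = 2.1045/2.1972 = 0.9578, i.e. 0.96 to 2 decimal places.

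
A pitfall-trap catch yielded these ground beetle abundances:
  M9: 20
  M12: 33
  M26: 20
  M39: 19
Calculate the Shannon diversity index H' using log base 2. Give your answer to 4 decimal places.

1.9578

Total N = 20+33+20+19 = 92, so the proportions are 0.217391, 0.358696, 0.217391, 0.206522 (working shown to 6 dp, full precision carried).
Each pᵢ log₂ pᵢ term: 0.217391×(-2.201634)=-0.478616, 0.358696×(-1.479168)=-0.530571, 0.217391×(-2.201634)=-0.478616, 0.206522×(-2.275634)=-0.469968.
Sum = -1.957771, so H' = 1.9578.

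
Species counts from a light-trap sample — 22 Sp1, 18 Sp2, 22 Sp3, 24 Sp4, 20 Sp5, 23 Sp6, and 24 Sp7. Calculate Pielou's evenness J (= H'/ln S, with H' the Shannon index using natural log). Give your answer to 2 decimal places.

1.00

Total N = 22+18+22+24+20+23+24 = 153, so the proportions are 0.1438, 0.1176, 0.1438, 0.1569, 0.1307, 0.1503, 0.1569 (working shown to 4 dp, full precision carried).
H' = −Σ pᵢ ln pᵢ = −((-0.2789) + (-0.2518) + (-0.2789) + (-0.2906) + (-0.2660) + (-0.2849) + (-0.2906)) = 1.9415.
With S = 7 species, ln S = 1.9459, so J = 1.9415/1.9459 = 0.9977, i.e. 1.00 to 2 decimal places.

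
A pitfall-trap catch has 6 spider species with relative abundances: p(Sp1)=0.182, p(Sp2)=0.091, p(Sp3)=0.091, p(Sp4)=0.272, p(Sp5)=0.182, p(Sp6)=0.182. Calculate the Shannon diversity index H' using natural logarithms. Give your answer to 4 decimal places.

1.7206

Each pᵢ ln pᵢ term (working shown to 6 dp, full precision carried): 0.182×(-1.703749)=-0.310082, 0.091×(-2.396896)=-0.218118, 0.091×(-2.396896)=-0.218118, 0.272×(-1.301953)=-0.354131, 0.182×(-1.703749)=-0.310082, 0.182×(-1.703749)=-0.310082.
Sum = -1.720613, so H' = 1.7206.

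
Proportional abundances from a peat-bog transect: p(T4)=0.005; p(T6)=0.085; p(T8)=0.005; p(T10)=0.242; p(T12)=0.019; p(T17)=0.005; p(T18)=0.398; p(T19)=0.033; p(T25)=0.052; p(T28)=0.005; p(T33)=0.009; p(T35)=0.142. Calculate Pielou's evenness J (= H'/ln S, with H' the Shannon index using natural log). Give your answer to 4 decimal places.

H' = −Σ pᵢ ln pᵢ = −((-0.026492) + (-0.209534) + (-0.026492) + (-0.343354) + (-0.075303) + (-0.026492) + (-0.366679) + (-0.112571) + (-0.153739) + (-0.026492) + (-0.042395) + (-0.277174)) = 1.686714 (working shown to 6 dp, full precision carried).
With S = 12 species, ln S = 2.484907, so J = 1.686714/2.484907 = 0.678784, i.e. 0.6788 to 4 decimal places.

0.6788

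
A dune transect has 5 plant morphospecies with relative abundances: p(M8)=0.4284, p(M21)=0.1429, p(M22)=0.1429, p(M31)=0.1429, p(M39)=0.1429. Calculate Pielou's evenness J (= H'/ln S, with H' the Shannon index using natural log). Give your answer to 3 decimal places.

H' = −Σ pᵢ ln pᵢ = −((-0.36315) + (-0.27803) + (-0.27803) + (-0.27803) + (-0.27803)) = 1.47526 (working shown to 5 dp, full precision carried).
With S = 5 species, ln S = 1.60944, so J = 1.47526/1.60944 = 0.91663, i.e. 0.917 to 3 decimal places.

0.917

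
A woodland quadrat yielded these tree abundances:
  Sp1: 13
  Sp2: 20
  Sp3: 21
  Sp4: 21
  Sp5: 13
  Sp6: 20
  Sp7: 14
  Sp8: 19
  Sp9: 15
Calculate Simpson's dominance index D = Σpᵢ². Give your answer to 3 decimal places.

Total N = 13+20+21+21+13+20+14+19+15 = 156, so the proportions are 0.08333, 0.12821, 0.13462, 0.13462, 0.08333, 0.12821, 0.08974, 0.12179, 0.09615 (working shown to 5 dp, full precision carried).
D = 0.08333² + 0.12821² + 0.13462² + 0.13462² + 0.08333² + 0.12821² + 0.08974² + 0.12179² + 0.09615² = 0.00694 + 0.01644 + 0.01812 + 0.01812 + 0.00694 + 0.01644 + 0.00805 + 0.01483 + 0.00925 = 0.11514.
To 3 decimal places, D = 0.115.

0.115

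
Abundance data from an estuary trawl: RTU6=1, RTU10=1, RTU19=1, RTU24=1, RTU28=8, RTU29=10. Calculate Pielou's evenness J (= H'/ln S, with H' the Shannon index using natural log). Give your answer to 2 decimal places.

0.72

Total N = 1+1+1+1+8+10 = 22, so the proportions are 0.0455, 0.0455, 0.0455, 0.0455, 0.3636, 0.4545 (working shown to 4 dp, full precision carried).
H' = −Σ pᵢ ln pᵢ = −((-0.1405) + (-0.1405) + (-0.1405) + (-0.1405) + (-0.3679) + (-0.3584)) = 1.2883.
With S = 6 species, ln S = 1.7918, so J = 1.2883/1.7918 = 0.7190, i.e. 0.72 to 2 decimal places.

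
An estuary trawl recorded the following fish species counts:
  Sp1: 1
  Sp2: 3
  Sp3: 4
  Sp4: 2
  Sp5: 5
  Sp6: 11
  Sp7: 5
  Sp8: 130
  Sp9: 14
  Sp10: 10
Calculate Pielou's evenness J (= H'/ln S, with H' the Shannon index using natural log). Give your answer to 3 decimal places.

0.517

Total N = 1+3+4+2+5+11+5+130+14+10 = 185, so the proportions are 0.00541, 0.01622, 0.02162, 0.01081, 0.02703, 0.05946, 0.02703, 0.7027, 0.07568, 0.05405 (working shown to 5 dp, full precision carried).
H' = −Σ pᵢ ln pᵢ = −((-0.02822) + (-0.06684) + (-0.08290) + (-0.04894) + (-0.09759) + (-0.16782) + (-0.09759) + (-0.24793) + (-0.19534) + (-0.15772)) = 1.19089.
With S = 10 species, ln S = 2.30259, so J = 1.19089/2.30259 = 0.51720, i.e. 0.517 to 3 decimal places.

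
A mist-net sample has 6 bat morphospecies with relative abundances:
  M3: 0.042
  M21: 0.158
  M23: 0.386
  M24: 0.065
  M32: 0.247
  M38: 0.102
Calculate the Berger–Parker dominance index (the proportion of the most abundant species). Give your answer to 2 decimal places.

0.39

The largest proportion is 0.386, i.e. d = 0.39 to 2 decimal places.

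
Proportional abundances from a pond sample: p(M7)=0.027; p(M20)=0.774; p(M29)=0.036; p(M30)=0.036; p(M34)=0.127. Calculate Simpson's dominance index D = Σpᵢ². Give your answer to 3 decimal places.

0.619

D = 0.027² + 0.774² + 0.036² + 0.036² + 0.127² = 0.00073 + 0.59908 + 0.00130 + 0.00130 + 0.01613 = 0.61853 (working shown to 5 dp, full precision carried).
To 3 decimal places, D = 0.619.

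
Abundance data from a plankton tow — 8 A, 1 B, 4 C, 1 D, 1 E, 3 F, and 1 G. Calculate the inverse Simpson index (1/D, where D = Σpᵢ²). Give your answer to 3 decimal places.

3.882

Total N = 8+1+4+1+1+3+1 = 19, so the proportions are 0.4210526, 0.0526316, 0.2105263, 0.0526316, 0.0526316, 0.1578947, 0.0526316 (working shown to 7 dp, full precision carried).
D = 0.4210526² + 0.0526316² + 0.2105263² + 0.0526316² + 0.0526316² + 0.1578947² + 0.0526316² = 0.1772853 + 0.0027701 + 0.0443213 + 0.0027701 + 0.0027701 + 0.0249307 + 0.0027701 = 0.2576177.
So 1/D = 3.88172, i.e. 3.882 to 3 decimal places.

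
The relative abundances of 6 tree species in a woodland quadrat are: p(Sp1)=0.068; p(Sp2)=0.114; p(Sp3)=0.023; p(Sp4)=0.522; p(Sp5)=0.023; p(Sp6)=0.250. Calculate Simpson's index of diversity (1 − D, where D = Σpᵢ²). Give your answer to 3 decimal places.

D = 0.068² + 0.114² + 0.023² + 0.522² + 0.023² + 0.25² = 0.00462 + 0.01300 + 0.00053 + 0.27248 + 0.00053 + 0.06250 = 0.35366 (working shown to 5 dp, full precision carried).
So 1 − D = 0.64634, i.e. 0.646 to 3 decimal places.

0.646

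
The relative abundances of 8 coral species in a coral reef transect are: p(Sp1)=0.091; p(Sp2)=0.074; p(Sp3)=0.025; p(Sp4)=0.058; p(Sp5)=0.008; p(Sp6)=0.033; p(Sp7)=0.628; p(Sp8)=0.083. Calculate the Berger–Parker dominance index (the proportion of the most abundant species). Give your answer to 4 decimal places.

The largest proportion is 0.628, i.e. d = 0.6280 to 4 decimal places.

0.6280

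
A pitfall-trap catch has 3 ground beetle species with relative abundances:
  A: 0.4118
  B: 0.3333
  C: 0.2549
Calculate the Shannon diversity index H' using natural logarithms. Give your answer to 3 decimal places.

1.080

Each pᵢ ln pᵢ term (working shown to 5 dp, full precision carried): 0.4118×(-0.88722)=-0.36536, 0.3333×(-1.09871)=-0.36620, 0.2549×(-1.36688)=-0.34842.
Sum = -1.07998, so H' = 1.080.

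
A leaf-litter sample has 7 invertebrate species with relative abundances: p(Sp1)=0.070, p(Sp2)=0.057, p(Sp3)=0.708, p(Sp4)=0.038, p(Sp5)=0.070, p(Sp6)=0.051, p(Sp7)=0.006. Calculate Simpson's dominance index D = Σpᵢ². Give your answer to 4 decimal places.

D = 0.07² + 0.057² + 0.708² + 0.038² + 0.07² + 0.051² + 0.006² = 0.004900 + 0.003249 + 0.501264 + 0.001444 + 0.004900 + 0.002601 + 0.000036 = 0.518394 (working shown to 6 dp, full precision carried).
To 4 decimal places, D = 0.5184.

0.5184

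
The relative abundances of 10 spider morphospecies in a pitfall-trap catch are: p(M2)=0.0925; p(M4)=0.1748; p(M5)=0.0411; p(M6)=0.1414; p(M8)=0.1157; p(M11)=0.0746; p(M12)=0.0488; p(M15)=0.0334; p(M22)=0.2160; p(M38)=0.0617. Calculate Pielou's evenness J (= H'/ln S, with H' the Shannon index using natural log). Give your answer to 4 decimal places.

H' = −Σ pᵢ ln pᵢ = −((-0.220201) + (-0.304871) + (-0.131181) + (-0.276601) + (-0.249537) + (-0.193633) + (-0.147377) + (-0.113533) + (-0.331015) + (-0.171864)) = 2.139812 (working shown to 6 dp, full precision carried).
With S = 10 species, ln S = 2.302585, so J = 2.139812/2.302585 = 0.929309, i.e. 0.9293 to 4 decimal places.

0.9293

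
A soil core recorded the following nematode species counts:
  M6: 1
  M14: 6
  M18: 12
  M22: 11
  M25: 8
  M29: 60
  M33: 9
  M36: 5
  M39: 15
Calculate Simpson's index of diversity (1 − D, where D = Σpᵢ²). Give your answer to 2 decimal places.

0.73

Total N = 1+6+12+11+8+60+9+5+15 = 127, so the proportions are 0.0079, 0.0472, 0.0945, 0.0866, 0.063, 0.4724, 0.0709, 0.0394, 0.1181 (working shown to 4 dp, full precision carried).
D = 0.0079² + 0.0472² + 0.0945² + 0.0866² + 0.063² + 0.4724² + 0.0709² + 0.0394² + 0.1181² = 0.0001 + 0.0022 + 0.0089 + 0.0075 + 0.0040 + 0.2232 + 0.0050 + 0.0016 + 0.0140 = 0.2664.
So 1 − D = 0.7336, i.e. 0.73 to 2 decimal places.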